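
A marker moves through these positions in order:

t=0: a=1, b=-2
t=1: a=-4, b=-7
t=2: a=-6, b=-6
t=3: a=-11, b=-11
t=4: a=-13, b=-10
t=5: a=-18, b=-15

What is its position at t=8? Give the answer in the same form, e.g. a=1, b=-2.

Differencing gives (-5, -5), (-2, +1), (-5, -5), (-2, +1), (-5, -5). This is the pattern (-5, -5), (-2, +1) repeated.
step 6: apply (-2, +1) → a=-20, b=-14
step 7: apply (-5, -5) → a=-25, b=-19
step 8: apply (-2, +1) → a=-27, b=-18

a=-27, b=-18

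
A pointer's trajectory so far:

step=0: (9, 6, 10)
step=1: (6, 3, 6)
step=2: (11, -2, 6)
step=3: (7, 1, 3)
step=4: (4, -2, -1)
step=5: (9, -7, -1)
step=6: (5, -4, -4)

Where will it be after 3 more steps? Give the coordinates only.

Step-to-step displacements: (-3, -3, -4), (+5, -5, +0), (-4, +3, -3), (-3, -3, -4), (+5, -5, +0), (-4, +3, -3) — a repeating cycle of length 3.
step 7: apply (-3, -3, -4) → (2, -7, -8)
step 8: apply (+5, -5, +0) → (7, -12, -8)
step 9: apply (-4, +3, -3) → (3, -9, -11)

(3, -9, -11)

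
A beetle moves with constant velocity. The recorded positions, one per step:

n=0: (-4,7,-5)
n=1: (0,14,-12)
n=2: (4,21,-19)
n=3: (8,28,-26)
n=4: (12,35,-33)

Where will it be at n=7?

(24,56,-54)

The position changes by (+4,+7,-7) every step.
step 5: (12,35,-33) + (+4,+7,-7) → (16,42,-40)
step 6: (16,42,-40) + (+4,+7,-7) → (20,49,-47)
step 7: (20,49,-47) + (+4,+7,-7) → (24,56,-54)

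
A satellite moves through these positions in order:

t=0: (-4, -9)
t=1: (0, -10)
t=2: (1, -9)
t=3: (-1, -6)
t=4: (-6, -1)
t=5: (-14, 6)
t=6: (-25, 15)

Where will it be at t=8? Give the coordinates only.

(-56, 39)

Successive displacements: (+4, -1), (+1, +1), (-2, +3), (-5, +5), (-8, +7), (-11, +9) — each changes by (-3, +2).
step 7: (-25, 15) + (-14, +11) → (-39, 26)
step 8: (-39, 26) + (-17, +13) → (-56, 39)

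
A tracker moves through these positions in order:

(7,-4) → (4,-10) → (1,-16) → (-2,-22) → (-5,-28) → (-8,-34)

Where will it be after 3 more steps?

Constant displacement of (-3,-6) per step.
step 6: (-8,-34) + (-3,-6) → (-11,-40)
step 7: (-11,-40) + (-3,-6) → (-14,-46)
step 8: (-14,-46) + (-3,-6) → (-17,-52)

(-17,-52)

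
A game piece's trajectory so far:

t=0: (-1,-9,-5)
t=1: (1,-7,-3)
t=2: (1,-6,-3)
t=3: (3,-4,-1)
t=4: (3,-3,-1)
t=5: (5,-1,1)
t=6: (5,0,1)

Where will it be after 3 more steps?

Step-to-step displacements: (+2,+2,+2), (+0,+1,+0), (+2,+2,+2), (+0,+1,+0), (+2,+2,+2), (+0,+1,+0) — a repeating cycle of length 2.
step 7: apply (+2,+2,+2) → (7,2,3)
step 8: apply (+0,+1,+0) → (7,3,3)
step 9: apply (+2,+2,+2) → (9,5,5)

(9,5,5)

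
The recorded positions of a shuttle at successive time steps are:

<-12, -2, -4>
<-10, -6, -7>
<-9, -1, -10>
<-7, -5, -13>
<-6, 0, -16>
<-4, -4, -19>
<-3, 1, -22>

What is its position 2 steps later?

<0, 2, -28>

The moves between consecutive positions are <+2, -4, -3>, <+1, +5, -3>, <+2, -4, -3>, <+1, +5, -3>, <+2, -4, -3>, <+1, +5, -3>; they repeat the 2-cycle [<+2, -4, -3>, <+1, +5, -3>].
step 7: apply <+2, -4, -3> → <-1, -3, -25>
step 8: apply <+1, +5, -3> → <0, 2, -28>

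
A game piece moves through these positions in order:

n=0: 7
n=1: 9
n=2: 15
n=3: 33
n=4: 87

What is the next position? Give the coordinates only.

249

Step-to-step displacements: +2, +6, +18, +54; each is 3× the previous.
step 5: 87 + 162 → 249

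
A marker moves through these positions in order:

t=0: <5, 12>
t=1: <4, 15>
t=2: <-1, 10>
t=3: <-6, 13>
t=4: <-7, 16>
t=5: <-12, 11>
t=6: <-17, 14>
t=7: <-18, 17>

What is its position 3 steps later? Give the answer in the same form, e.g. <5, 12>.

The moves between consecutive positions are <-1, +3>, <-5, -5>, <-5, +3>, <-1, +3>, <-5, -5>, <-5, +3>, <-1, +3>; they repeat the 3-cycle [<-1, +3>, <-5, -5>, <-5, +3>].
step 8: apply <-5, -5> → <-23, 12>
step 9: apply <-5, +3> → <-28, 15>
step 10: apply <-1, +3> → <-29, 18>

<-29, 18>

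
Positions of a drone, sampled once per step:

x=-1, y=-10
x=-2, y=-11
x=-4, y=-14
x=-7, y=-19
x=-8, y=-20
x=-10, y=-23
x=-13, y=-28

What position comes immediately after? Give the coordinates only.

Step-to-step displacements: (-1, -1), (-2, -3), (-3, -5), (-1, -1), (-2, -3), (-3, -5) — a repeating cycle of length 3.
step 7: apply (-1, -1) → x=-14, y=-29

x=-14, y=-29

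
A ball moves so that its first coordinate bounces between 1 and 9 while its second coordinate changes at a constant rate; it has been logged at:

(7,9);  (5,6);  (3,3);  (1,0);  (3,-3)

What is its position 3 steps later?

(9,-12)

The first coordinate reflects between 1 and 9, moving 2 per step.
  step 5: 3 → 5
  step 6: 5 → 7
  step 7: 7 → 9
The second coordinate changes by -3 each step: at step 7 it is -12.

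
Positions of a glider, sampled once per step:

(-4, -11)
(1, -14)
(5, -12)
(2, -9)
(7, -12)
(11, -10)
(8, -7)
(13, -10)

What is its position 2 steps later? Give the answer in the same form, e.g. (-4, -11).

The moves between consecutive positions are (+5, -3), (+4, +2), (-3, +3), (+5, -3), (+4, +2), (-3, +3), (+5, -3); they repeat the 3-cycle [(+5, -3), (+4, +2), (-3, +3)].
step 8: apply (+4, +2) → (17, -8)
step 9: apply (-3, +3) → (14, -5)

(14, -5)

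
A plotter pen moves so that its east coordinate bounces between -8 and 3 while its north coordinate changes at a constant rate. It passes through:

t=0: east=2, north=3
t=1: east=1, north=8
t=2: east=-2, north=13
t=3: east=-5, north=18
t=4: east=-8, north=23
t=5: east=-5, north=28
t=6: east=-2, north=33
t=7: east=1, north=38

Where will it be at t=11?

east=-7, north=58

The east coordinate travels 3 per step and bounces off the walls at -8 and 3.
  step 8: 1 → 2
  step 9: 2 → -1
  step 10: -1 → -4
  step 11: -4 → -7
The north coordinate changes by +5 each step: at step 11 it is 58.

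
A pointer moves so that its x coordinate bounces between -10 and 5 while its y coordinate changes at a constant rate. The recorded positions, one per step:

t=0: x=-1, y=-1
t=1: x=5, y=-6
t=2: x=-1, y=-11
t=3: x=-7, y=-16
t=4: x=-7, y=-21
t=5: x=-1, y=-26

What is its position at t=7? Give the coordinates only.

The x coordinate travels 6 per step and bounces off the walls at -10 and 5.
  step 6: -1 → 5
  step 7: 5 → -1
The y coordinate changes by -5 each step: at step 7 it is -36.

x=-1, y=-36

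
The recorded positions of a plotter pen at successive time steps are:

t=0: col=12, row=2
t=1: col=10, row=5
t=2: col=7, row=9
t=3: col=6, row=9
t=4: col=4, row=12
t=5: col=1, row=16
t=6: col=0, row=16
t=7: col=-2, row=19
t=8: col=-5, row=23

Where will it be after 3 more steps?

col=-11, row=30

Step-to-step displacements: (-2,+3), (-3,+4), (-1,+0), (-2,+3), (-3,+4), (-1,+0), (-2,+3), (-3,+4) — a repeating cycle of length 3.
step 9: apply (-1,+0) → col=-6, row=23
step 10: apply (-2,+3) → col=-8, row=26
step 11: apply (-3,+4) → col=-11, row=30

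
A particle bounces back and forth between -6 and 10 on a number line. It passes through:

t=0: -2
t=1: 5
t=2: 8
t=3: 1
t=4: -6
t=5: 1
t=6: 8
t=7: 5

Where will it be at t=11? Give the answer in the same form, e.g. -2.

The value reflects between -6 and 10, moving 7 per step.
  step 8: 5 → -2
  step 9: -2 → -3
  step 10: -3 → 4
  step 11: 4 → 9

9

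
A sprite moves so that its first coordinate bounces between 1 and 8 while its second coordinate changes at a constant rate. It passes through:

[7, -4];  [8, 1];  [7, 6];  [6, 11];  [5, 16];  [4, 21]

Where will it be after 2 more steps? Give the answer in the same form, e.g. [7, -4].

[2, 31]

The first coordinate travels 1 per step and bounces off the walls at 1 and 8.
  step 6: 4 → 3
  step 7: 3 → 2
The second coordinate changes by +5 each step: at step 7 it is 31.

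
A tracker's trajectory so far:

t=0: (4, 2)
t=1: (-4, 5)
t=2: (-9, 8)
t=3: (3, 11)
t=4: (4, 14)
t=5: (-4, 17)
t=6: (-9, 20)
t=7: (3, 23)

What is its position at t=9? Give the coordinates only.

(-4, 29)

The first coordinate repeats the cycle [4, -4, -9, 3] with period 4; step 9 mod 4 = 1, giving -4.
The second coordinate changes by +3 each step, so at step 9 it is 2 + 9·(3) = 29.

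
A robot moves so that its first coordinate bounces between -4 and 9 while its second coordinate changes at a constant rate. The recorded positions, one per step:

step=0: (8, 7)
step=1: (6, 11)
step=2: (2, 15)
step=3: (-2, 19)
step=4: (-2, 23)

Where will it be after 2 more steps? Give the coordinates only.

The first coordinate reflects between -4 and 9, moving 4 per step.
  step 5: -2 → 2
  step 6: 2 → 6
The second coordinate changes by +4 each step: at step 6 it is 31.

(6, 31)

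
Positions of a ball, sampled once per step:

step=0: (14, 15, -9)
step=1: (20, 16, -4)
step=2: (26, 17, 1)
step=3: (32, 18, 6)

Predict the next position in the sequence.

(38, 19, 11)

Each step adds (+6, +1, +5) to the position.
step 4: (32, 18, 6) + (+6, +1, +5) → (38, 19, 11)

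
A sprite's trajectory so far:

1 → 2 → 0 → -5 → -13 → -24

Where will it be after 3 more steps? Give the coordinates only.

-75

Successive displacements: +1, -2, -5, -8, -11 — each changes by -3.
step 6: -24 − 14 → -38
step 7: -38 − 17 → -55
step 8: -55 − 20 → -75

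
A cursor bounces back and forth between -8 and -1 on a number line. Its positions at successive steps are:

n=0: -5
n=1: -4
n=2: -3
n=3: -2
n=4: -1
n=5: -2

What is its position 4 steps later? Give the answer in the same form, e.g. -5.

-6

The value travels 1 per step and bounces off the walls at -8 and -1.
  step 6: -2 → -3
  step 7: -3 → -4
  step 8: -4 → -5
  step 9: -5 → -6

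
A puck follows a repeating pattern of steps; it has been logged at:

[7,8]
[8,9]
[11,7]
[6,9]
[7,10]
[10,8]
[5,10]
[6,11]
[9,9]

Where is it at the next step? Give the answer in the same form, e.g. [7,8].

The moves between consecutive positions are [+1,+1], [+3,-2], [-5,+2], [+1,+1], [+3,-2], [-5,+2], [+1,+1], [+3,-2]; they repeat the 3-cycle [[+1,+1], [+3,-2], [-5,+2]].
step 9: apply [-5,+2] → [4,11]

[4,11]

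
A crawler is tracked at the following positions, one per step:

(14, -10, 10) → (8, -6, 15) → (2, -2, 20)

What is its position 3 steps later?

(-16, 10, 35)

Constant displacement of (-6, +4, +5) per step.
step 3: (2, -2, 20) + (-6, +4, +5) → (-4, 2, 25)
step 4: (-4, 2, 25) + (-6, +4, +5) → (-10, 6, 30)
step 5: (-10, 6, 30) + (-6, +4, +5) → (-16, 10, 35)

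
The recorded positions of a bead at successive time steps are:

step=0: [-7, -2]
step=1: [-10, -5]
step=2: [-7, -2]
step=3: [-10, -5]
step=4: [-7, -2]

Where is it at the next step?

Consecutive displacements [-3, -3], [+3, +3], [-3, -3], [+3, +3] scale by a factor of -1 each step.
step 5: [-7, -2] + [-3, -3] → [-10, -5]

[-10, -5]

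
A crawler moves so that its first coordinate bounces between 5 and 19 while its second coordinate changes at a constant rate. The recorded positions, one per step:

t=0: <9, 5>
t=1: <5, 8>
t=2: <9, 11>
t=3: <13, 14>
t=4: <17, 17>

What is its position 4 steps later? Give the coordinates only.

<5, 29>

The first coordinate travels 4 per step and bounces off the walls at 5 and 19.
  step 5: 17 → 17
  step 6: 17 → 13
  step 7: 13 → 9
  step 8: 9 → 5
The second coordinate changes by +3 each step: at step 8 it is 29.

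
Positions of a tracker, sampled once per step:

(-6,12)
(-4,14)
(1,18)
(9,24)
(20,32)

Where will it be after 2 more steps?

Successive displacements: (+2,+2), (+5,+4), (+8,+6), (+11,+8) — each changes by (+3,+2).
step 5: (20,32) + (+14,+10) → (34,42)
step 6: (34,42) + (+17,+12) → (51,54)

(51,54)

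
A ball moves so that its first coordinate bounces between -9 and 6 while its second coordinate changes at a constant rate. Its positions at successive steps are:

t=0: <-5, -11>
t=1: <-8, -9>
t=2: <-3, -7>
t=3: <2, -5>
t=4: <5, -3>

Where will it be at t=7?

The first coordinate travels 5 per step and bounces off the walls at -9 and 6.
  step 5: 5 → 0
  step 6: 0 → -5
  step 7: -5 → -8
The second coordinate changes by +2 each step: at step 7 it is 3.

<-8, 3>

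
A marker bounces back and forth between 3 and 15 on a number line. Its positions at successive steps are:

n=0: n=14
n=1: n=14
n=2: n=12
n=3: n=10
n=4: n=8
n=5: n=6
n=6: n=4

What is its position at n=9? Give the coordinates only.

The value reflects between 3 and 15, moving 2 per step.
  step 7: 4 → 4
  step 8: 4 → 6
  step 9: 6 → 8

n=8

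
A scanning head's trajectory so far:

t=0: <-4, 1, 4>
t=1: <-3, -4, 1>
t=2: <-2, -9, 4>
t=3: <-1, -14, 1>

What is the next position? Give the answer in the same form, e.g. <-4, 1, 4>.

<0, -19, 4>

The first coordinate changes by +1 each step, so at step 4 it is -4 + 4·(1) = 0.
The second coordinate changes by -5 each step, so at step 4 it is 1 + 4·(-5) = -19.
The third coordinate repeats the cycle [4, 1] with period 2; step 4 mod 2 = 0, giving 4.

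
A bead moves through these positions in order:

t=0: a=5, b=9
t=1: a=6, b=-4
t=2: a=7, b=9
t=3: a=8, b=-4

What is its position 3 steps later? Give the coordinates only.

a=11, b=9

A: linear, +1 per step → 11 at step 6.
B: cycles through 9, -4 every 2 steps. Step 6 lands at position 0 of the cycle → 9.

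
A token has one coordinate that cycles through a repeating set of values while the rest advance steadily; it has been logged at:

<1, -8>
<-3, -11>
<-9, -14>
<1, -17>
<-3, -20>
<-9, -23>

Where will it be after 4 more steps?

First: cycles through 1, -3, -9 every 3 steps. Step 9 lands at position 0 of the cycle → 1.
Second: linear, -3 per step → -35 at step 9.

<1, -35>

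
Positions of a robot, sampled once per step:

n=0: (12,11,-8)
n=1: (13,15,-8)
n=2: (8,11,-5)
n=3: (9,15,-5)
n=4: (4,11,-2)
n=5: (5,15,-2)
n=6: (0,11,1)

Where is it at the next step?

(1,15,1)

The moves between consecutive positions are (+1,+4,+0), (-5,-4,+3), (+1,+4,+0), (-5,-4,+3), (+1,+4,+0), (-5,-4,+3); they repeat the 2-cycle [(+1,+4,+0), (-5,-4,+3)].
step 7: apply (+1,+4,+0) → (1,15,1)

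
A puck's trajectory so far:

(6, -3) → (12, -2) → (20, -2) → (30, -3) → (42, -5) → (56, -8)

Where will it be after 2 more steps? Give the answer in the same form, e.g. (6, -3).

(90, -17)

Taking differences between consecutive positions: (+6, +1), (+8, +0), (+10, -1), (+12, -2), (+14, -3). These grow by (+2, -1) each step.
step 6: (56, -8) + (+16, -4) → (72, -12)
step 7: (72, -12) + (+18, -5) → (90, -17)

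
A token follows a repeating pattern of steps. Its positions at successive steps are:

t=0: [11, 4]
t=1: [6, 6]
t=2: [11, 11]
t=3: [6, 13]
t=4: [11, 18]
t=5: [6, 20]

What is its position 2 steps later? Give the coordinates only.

[6, 27]

Step-to-step displacements: [-5, +2], [+5, +5], [-5, +2], [+5, +5], [-5, +2] — a repeating cycle of length 2.
step 6: apply [+5, +5] → [11, 25]
step 7: apply [-5, +2] → [6, 27]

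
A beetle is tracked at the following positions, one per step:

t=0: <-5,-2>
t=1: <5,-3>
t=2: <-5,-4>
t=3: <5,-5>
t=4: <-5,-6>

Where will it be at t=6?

The first coordinate repeats the cycle [-5, 5] with period 2; step 6 mod 2 = 0, giving -5.
The second coordinate changes by -1 each step, so at step 6 it is -2 + 6·(-1) = -8.

<-5,-8>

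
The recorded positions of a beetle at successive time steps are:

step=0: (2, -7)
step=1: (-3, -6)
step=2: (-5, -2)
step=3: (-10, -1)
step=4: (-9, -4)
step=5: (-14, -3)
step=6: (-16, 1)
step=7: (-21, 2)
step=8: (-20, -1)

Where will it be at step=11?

Differencing gives (-5, +1), (-2, +4), (-5, +1), (+1, -3), (-5, +1), (-2, +4), (-5, +1), (+1, -3). This is the pattern (-5, +1), (-2, +4), (-5, +1), (+1, -3) repeated.
step 9: apply (-5, +1) → (-25, 0)
step 10: apply (-2, +4) → (-27, 4)
step 11: apply (-5, +1) → (-32, 5)

(-32, 5)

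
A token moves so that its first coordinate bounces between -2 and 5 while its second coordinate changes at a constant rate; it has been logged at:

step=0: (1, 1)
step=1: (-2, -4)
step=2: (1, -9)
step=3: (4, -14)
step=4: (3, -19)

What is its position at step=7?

(2, -34)

The first coordinate travels 3 per step and bounces off the walls at -2 and 5.
  step 5: 3 → 0
  step 6: 0 → -1
  step 7: -1 → 2
The second coordinate changes by -5 each step: at step 7 it is -34.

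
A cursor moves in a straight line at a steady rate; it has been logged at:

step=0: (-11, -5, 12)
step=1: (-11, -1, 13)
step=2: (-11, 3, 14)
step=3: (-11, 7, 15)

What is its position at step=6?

(-11, 19, 18)

The position changes by (+0, +4, +1) every step.
step 4: (-11, 7, 15) + (+0, +4, +1) → (-11, 11, 16)
step 5: (-11, 11, 16) + (+0, +4, +1) → (-11, 15, 17)
step 6: (-11, 15, 17) + (+0, +4, +1) → (-11, 19, 18)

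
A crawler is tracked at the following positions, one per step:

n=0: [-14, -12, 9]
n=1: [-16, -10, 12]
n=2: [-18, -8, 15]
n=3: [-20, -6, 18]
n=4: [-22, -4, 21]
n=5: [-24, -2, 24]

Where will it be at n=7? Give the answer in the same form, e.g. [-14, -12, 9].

Constant displacement of [-2, +2, +3] per step.
step 6: [-24, -2, 24] + [-2, +2, +3] → [-26, 0, 27]
step 7: [-26, 0, 27] + [-2, +2, +3] → [-28, 2, 30]

[-28, 2, 30]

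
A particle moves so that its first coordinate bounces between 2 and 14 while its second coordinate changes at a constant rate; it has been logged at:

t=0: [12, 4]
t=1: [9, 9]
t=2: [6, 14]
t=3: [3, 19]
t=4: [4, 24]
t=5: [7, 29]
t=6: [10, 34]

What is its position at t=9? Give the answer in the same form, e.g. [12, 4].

The first coordinate travels 3 per step and bounces off the walls at 2 and 14.
  step 7: 10 → 13
  step 8: 13 → 12
  step 9: 12 → 9
The second coordinate changes by +5 each step: at step 9 it is 49.

[9, 49]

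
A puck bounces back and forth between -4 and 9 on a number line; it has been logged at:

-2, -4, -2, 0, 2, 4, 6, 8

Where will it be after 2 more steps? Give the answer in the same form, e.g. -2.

6

The value reflects between -4 and 9, moving 2 per step.
  step 8: 8 → 8
  step 9: 8 → 6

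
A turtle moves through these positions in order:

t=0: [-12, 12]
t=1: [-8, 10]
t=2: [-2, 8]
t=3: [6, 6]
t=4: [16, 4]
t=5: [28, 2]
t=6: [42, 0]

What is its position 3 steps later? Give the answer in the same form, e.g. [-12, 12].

Successive displacements: [+4, -2], [+6, -2], [+8, -2], [+10, -2], [+12, -2], [+14, -2] — each changes by [+2, +0].
step 7: [42, 0] + [+16, -2] → [58, -2]
step 8: [58, -2] + [+18, -2] → [76, -4]
step 9: [76, -4] + [+20, -2] → [96, -6]

[96, -6]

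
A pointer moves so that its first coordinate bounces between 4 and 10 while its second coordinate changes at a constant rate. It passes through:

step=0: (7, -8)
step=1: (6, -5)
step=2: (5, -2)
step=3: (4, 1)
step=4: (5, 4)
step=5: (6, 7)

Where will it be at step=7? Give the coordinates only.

(8, 13)

The first coordinate reflects between 4 and 10, moving 1 per step.
  step 6: 6 → 7
  step 7: 7 → 8
The second coordinate changes by +3 each step: at step 7 it is 13.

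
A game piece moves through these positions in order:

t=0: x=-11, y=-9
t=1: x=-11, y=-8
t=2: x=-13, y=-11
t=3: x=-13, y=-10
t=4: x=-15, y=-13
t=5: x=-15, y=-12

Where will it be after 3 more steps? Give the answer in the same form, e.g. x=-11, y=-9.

Step-to-step displacements: (+0,+1), (-2,-3), (+0,+1), (-2,-3), (+0,+1) — a repeating cycle of length 2.
step 6: apply (-2,-3) → x=-17, y=-15
step 7: apply (+0,+1) → x=-17, y=-14
step 8: apply (-2,-3) → x=-19, y=-17

x=-19, y=-17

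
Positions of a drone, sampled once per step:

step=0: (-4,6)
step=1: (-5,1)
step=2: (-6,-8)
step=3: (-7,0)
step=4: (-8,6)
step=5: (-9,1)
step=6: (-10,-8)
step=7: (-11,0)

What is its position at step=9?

(-13,1)

First: linear, -1 per step → -13 at step 9.
Second: cycles through 6, 1, -8, 0 every 4 steps. Step 9 lands at position 1 of the cycle → 1.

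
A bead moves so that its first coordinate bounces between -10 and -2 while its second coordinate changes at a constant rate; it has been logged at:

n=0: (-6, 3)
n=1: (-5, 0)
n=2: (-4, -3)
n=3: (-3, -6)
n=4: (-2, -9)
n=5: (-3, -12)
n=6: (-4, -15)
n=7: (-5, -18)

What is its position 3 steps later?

The first coordinate reflects between -10 and -2, moving 1 per step.
  step 8: -5 → -6
  step 9: -6 → -7
  step 10: -7 → -8
The second coordinate changes by -3 each step: at step 10 it is -27.

(-8, -27)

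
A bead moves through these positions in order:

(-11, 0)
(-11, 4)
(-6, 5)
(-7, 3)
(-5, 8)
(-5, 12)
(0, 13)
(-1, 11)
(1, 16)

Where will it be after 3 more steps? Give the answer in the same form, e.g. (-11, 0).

(5, 19)

Differencing gives (+0, +4), (+5, +1), (-1, -2), (+2, +5), (+0, +4), (+5, +1), (-1, -2), (+2, +5). This is the pattern (+0, +4), (+5, +1), (-1, -2), (+2, +5) repeated.
step 9: apply (+0, +4) → (1, 20)
step 10: apply (+5, +1) → (6, 21)
step 11: apply (-1, -2) → (5, 19)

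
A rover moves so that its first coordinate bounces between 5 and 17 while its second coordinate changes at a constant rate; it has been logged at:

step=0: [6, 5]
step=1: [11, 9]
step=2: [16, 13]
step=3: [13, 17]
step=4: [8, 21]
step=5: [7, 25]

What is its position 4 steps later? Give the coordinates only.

[7, 41]

The first coordinate travels 5 per step and bounces off the walls at 5 and 17.
  step 6: 7 → 12
  step 7: 12 → 17
  step 8: 17 → 12
  step 9: 12 → 7
The second coordinate changes by +4 each step: at step 9 it is 41.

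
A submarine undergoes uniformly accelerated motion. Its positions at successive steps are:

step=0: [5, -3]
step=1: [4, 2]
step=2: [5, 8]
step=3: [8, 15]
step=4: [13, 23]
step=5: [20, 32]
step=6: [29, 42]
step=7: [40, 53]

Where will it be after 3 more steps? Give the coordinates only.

[85, 92]

Taking differences between consecutive positions: [-1, +5], [+1, +6], [+3, +7], [+5, +8], [+7, +9], [+9, +10], [+11, +11]. These grow by [+2, +1] each step.
step 8: [40, 53] + [+13, +12] → [53, 65]
step 9: [53, 65] + [+15, +13] → [68, 78]
step 10: [68, 78] + [+17, +14] → [85, 92]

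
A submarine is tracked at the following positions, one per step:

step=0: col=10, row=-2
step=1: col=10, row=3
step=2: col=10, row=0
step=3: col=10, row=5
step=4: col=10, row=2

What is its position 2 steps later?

col=10, row=4

The moves between consecutive positions are (+0,+5), (+0,-3), (+0,+5), (+0,-3); they repeat the 2-cycle [(+0,+5), (+0,-3)].
step 5: apply (+0,+5) → col=10, row=7
step 6: apply (+0,-3) → col=10, row=4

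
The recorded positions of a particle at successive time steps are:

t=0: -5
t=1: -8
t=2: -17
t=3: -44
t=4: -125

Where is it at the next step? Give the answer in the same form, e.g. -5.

-368

Consecutive displacements -3, -9, -27, -81 scale by a factor of 3 each step.
step 5: -125 − 243 → -368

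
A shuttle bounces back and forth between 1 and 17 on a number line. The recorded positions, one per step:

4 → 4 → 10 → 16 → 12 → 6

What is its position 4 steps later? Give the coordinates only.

14

The value reflects between 1 and 17, moving 6 per step.
  step 6: 6 → 2
  step 7: 2 → 8
  step 8: 8 → 14
  step 9: 14 → 14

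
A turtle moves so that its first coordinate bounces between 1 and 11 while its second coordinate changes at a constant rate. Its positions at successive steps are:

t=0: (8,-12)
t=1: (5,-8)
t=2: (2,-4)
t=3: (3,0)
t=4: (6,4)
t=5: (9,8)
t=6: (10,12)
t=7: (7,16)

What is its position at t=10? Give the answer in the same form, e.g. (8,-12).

The first coordinate reflects between 1 and 11, moving 3 per step.
  step 8: 7 → 4
  step 9: 4 → 1
  step 10: 1 → 4
The second coordinate changes by +4 each step: at step 10 it is 28.

(4,28)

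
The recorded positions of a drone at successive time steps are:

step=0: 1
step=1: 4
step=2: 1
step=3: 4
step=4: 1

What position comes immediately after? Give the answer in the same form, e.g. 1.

The jumps are +3, -3, +3, -3 — a geometric progression with ratio -1.
step 5: 1 + 3 → 4

4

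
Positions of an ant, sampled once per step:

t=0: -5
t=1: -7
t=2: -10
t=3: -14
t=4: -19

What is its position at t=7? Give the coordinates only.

Successive displacements: -2, -3, -4, -5 — each changes by -1.
step 5: -19 − 6 → -25
step 6: -25 − 7 → -32
step 7: -32 − 8 → -40

-40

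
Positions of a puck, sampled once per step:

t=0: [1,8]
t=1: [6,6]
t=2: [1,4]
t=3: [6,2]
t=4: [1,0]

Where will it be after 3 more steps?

[6,-6]

First: cycles through 1, 6 every 2 steps. Step 7 lands at position 1 of the cycle → 6.
Second: linear, -2 per step → -6 at step 7.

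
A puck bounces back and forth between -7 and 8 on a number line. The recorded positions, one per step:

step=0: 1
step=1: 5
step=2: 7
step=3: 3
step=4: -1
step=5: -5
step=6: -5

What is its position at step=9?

The value reflects between -7 and 8, moving 4 per step.
  step 7: -5 → -1
  step 8: -1 → 3
  step 9: 3 → 7

7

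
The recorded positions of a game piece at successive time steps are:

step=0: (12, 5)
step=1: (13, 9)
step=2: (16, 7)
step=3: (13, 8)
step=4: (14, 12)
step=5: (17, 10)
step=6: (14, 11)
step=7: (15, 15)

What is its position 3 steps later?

(16, 18)

Step-to-step displacements: (+1, +4), (+3, -2), (-3, +1), (+1, +4), (+3, -2), (-3, +1), (+1, +4) — a repeating cycle of length 3.
step 8: apply (+3, -2) → (18, 13)
step 9: apply (-3, +1) → (15, 14)
step 10: apply (+1, +4) → (16, 18)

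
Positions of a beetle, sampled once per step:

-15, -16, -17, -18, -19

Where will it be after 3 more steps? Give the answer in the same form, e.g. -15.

-22

The position changes by -1 every step.
step 5: -19 − 1 → -20
step 6: -20 − 1 → -21
step 7: -21 − 1 → -22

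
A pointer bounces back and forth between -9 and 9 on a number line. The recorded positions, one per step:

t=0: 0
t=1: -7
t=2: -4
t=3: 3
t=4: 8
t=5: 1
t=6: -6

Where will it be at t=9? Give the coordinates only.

9

The value travels 7 per step and bounces off the walls at -9 and 9.
  step 7: -6 → -5
  step 8: -5 → 2
  step 9: 2 → 9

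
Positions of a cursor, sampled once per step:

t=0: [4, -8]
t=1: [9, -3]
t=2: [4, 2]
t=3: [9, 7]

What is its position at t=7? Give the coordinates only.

[9, 27]

First: cycles through 4, 9 every 2 steps. Step 7 lands at position 1 of the cycle → 9.
Second: linear, +5 per step → 27 at step 7.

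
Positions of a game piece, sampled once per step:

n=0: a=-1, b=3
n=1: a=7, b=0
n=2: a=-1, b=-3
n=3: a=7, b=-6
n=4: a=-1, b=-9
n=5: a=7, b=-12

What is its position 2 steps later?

a=7, b=-18

A: cycles through -1, 7 every 2 steps. Step 7 lands at position 1 of the cycle → 7.
B: linear, -3 per step → -18 at step 7.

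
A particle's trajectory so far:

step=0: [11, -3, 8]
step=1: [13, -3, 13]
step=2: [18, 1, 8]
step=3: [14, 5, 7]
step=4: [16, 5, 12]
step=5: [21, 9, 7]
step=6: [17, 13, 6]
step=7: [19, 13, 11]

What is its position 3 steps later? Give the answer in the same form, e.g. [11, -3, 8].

The moves between consecutive positions are [+2, +0, +5], [+5, +4, -5], [-4, +4, -1], [+2, +0, +5], [+5, +4, -5], [-4, +4, -1], [+2, +0, +5]; they repeat the 3-cycle [[+2, +0, +5], [+5, +4, -5], [-4, +4, -1]].
step 8: apply [+5, +4, -5] → [24, 17, 6]
step 9: apply [-4, +4, -1] → [20, 21, 5]
step 10: apply [+2, +0, +5] → [22, 21, 10]

[22, 21, 10]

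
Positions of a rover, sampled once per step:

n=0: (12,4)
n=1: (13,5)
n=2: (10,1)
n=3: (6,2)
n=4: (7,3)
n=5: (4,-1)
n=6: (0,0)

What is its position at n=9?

Differencing gives (+1,+1), (-3,-4), (-4,+1), (+1,+1), (-3,-4), (-4,+1). This is the pattern (+1,+1), (-3,-4), (-4,+1) repeated.
step 7: apply (+1,+1) → (1,1)
step 8: apply (-3,-4) → (-2,-3)
step 9: apply (-4,+1) → (-6,-2)

(-6,-2)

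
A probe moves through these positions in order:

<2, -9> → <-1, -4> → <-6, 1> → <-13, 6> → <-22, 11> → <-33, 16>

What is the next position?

Taking differences between consecutive positions: <-3, +5>, <-5, +5>, <-7, +5>, <-9, +5>, <-11, +5>. These grow by <-2, +0> each step.
step 6: <-33, 16> + <-13, +5> → <-46, 21>

<-46, 21>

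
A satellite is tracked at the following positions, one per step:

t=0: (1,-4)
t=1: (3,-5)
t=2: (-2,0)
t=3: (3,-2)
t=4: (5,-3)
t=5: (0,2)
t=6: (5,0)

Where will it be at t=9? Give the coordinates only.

(7,2)

Differencing gives (+2,-1), (-5,+5), (+5,-2), (+2,-1), (-5,+5), (+5,-2). This is the pattern (+2,-1), (-5,+5), (+5,-2) repeated.
step 7: apply (+2,-1) → (7,-1)
step 8: apply (-5,+5) → (2,4)
step 9: apply (+5,-2) → (7,2)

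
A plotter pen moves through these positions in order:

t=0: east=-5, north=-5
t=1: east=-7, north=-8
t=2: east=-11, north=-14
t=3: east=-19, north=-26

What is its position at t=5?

Consecutive displacements (-2, -3), (-4, -6), (-8, -12) scale by a factor of 2 each step.
step 4: east=-19, north=-26 + (-16, -24) → east=-35, north=-50
step 5: east=-35, north=-50 + (-32, -48) → east=-67, north=-98

east=-67, north=-98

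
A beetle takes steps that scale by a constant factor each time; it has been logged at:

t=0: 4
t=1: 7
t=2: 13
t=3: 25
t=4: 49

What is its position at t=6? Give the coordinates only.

The jumps are +3, +6, +12, +24 — a geometric progression with ratio 2.
step 5: 49 + 48 → 97
step 6: 97 + 96 → 193

193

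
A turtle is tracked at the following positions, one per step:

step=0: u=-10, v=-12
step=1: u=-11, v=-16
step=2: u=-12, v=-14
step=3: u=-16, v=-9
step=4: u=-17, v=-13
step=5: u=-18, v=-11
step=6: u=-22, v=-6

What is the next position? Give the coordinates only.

Differencing gives (-1, -4), (-1, +2), (-4, +5), (-1, -4), (-1, +2), (-4, +5). This is the pattern (-1, -4), (-1, +2), (-4, +5) repeated.
step 7: apply (-1, -4) → u=-23, v=-10

u=-23, v=-10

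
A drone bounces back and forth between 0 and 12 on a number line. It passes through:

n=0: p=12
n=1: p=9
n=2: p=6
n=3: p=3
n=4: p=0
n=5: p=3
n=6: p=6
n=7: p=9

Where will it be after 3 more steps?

The value travels 3 per step and bounces off the walls at 0 and 12.
  step 8: 9 → 12
  step 9: 12 → 9
  step 10: 9 → 6

p=6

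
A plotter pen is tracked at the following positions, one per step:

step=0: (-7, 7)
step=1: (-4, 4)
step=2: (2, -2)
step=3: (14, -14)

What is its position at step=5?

Step-to-step displacements: (+3, -3), (+6, -6), (+12, -12); each is 2× the previous.
step 4: (14, -14) + (+24, -24) → (38, -38)
step 5: (38, -38) + (+48, -48) → (86, -86)

(86, -86)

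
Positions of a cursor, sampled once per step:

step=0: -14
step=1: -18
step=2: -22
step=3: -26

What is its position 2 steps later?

-34

Each step adds -4 to the position.
step 4: -26 − 4 → -30
step 5: -30 − 4 → -34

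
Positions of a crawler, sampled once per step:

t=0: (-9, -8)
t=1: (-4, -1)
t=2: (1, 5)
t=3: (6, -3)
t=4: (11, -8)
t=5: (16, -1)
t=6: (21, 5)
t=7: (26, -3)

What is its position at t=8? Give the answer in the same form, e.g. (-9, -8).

First: linear, +5 per step → 31 at step 8.
Second: cycles through -8, -1, 5, -3 every 4 steps. Step 8 lands at position 0 of the cycle → -8.

(31, -8)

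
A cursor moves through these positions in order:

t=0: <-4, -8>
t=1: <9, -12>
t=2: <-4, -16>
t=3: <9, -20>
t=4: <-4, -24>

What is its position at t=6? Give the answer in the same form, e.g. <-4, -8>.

<-4, -32>

First: cycles through -4, 9 every 2 steps. Step 6 lands at position 0 of the cycle → -4.
Second: linear, -4 per step → -32 at step 6.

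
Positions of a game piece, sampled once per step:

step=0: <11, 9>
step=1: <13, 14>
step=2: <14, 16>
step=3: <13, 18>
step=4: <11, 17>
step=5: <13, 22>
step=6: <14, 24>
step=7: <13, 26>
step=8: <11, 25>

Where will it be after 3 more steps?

<13, 34>

The moves between consecutive positions are <+2, +5>, <+1, +2>, <-1, +2>, <-2, -1>, <+2, +5>, <+1, +2>, <-1, +2>, <-2, -1>; they repeat the 4-cycle [<+2, +5>, <+1, +2>, <-1, +2>, <-2, -1>].
step 9: apply <+2, +5> → <13, 30>
step 10: apply <+1, +2> → <14, 32>
step 11: apply <-1, +2> → <13, 34>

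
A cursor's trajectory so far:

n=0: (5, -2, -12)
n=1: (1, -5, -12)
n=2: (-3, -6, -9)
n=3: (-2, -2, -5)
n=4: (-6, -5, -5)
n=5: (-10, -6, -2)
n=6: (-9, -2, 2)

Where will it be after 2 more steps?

The moves between consecutive positions are (-4, -3, +0), (-4, -1, +3), (+1, +4, +4), (-4, -3, +0), (-4, -1, +3), (+1, +4, +4); they repeat the 3-cycle [(-4, -3, +0), (-4, -1, +3), (+1, +4, +4)].
step 7: apply (-4, -3, +0) → (-13, -5, 2)
step 8: apply (-4, -1, +3) → (-17, -6, 5)

(-17, -6, 5)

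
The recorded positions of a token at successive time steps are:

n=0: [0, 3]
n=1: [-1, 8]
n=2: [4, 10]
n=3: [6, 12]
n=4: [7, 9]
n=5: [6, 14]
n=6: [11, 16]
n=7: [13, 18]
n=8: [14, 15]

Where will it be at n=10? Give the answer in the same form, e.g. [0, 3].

[18, 22]

Step-to-step displacements: [-1, +5], [+5, +2], [+2, +2], [+1, -3], [-1, +5], [+5, +2], [+2, +2], [+1, -3] — a repeating cycle of length 4.
step 9: apply [-1, +5] → [13, 20]
step 10: apply [+5, +2] → [18, 22]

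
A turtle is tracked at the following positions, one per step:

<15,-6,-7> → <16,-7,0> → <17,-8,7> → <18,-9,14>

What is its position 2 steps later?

<20,-11,28>

Constant displacement of <+1,-1,+7> per step.
step 4: <18,-9,14> + <+1,-1,+7> → <19,-10,21>
step 5: <19,-10,21> + <+1,-1,+7> → <20,-11,28>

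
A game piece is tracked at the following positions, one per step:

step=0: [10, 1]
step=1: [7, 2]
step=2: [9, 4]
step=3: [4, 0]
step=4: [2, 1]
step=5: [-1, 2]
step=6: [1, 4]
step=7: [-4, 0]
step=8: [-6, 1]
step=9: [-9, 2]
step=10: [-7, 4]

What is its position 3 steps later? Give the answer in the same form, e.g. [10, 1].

[-17, 2]

The moves between consecutive positions are [-3, +1], [+2, +2], [-5, -4], [-2, +1], [-3, +1], [+2, +2], [-5, -4], [-2, +1], [-3, +1], [+2, +2]; they repeat the 4-cycle [[-3, +1], [+2, +2], [-5, -4], [-2, +1]].
step 11: apply [-5, -4] → [-12, 0]
step 12: apply [-2, +1] → [-14, 1]
step 13: apply [-3, +1] → [-17, 2]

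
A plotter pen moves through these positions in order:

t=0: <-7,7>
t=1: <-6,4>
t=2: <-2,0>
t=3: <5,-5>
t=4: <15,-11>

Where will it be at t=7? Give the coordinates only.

<63,-35>

Successive displacements: <+1,-3>, <+4,-4>, <+7,-5>, <+10,-6> — each changes by <+3,-1>.
step 5: <15,-11> + <+13,-7> → <28,-18>
step 6: <28,-18> + <+16,-8> → <44,-26>
step 7: <44,-26> + <+19,-9> → <63,-35>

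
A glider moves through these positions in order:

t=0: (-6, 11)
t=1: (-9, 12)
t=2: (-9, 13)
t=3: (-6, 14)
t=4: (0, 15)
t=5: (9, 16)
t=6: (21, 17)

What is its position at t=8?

First differences are (-3, +1), (+0, +1), (+3, +1), (+6, +1), (+9, +1), (+12, +1); their common second difference is (+3, +0) (constant acceleration).
step 7: (21, 17) + (+15, +1) → (36, 18)
step 8: (36, 18) + (+18, +1) → (54, 19)

(54, 19)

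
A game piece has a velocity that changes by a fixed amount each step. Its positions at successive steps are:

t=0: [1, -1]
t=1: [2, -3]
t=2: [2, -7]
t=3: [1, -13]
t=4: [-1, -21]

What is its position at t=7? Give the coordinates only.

[-13, -57]

First differences are [+1, -2], [+0, -4], [-1, -6], [-2, -8]; their common second difference is [-1, -2] (constant acceleration).
step 5: [-1, -21] + [-3, -10] → [-4, -31]
step 6: [-4, -31] + [-4, -12] → [-8, -43]
step 7: [-8, -43] + [-5, -14] → [-13, -57]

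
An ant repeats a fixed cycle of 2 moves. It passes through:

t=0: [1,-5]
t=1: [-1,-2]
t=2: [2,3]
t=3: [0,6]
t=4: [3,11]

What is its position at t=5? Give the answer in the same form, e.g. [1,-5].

[1,14]

Step-to-step displacements: [-2,+3], [+3,+5], [-2,+3], [+3,+5] — a repeating cycle of length 2.
step 5: apply [-2,+3] → [1,14]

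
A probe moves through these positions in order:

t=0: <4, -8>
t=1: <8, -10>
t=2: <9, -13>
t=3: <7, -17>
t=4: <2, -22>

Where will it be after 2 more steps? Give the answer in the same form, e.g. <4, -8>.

<-17, -35>

Taking differences between consecutive positions: <+4, -2>, <+1, -3>, <-2, -4>, <-5, -5>. These grow by <-3, -1> each step.
step 5: <2, -22> + <-8, -6> → <-6, -28>
step 6: <-6, -28> + <-11, -7> → <-17, -35>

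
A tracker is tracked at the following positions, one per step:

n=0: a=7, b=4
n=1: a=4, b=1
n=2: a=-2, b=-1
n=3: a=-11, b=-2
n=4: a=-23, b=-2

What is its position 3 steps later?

First differences are (-3, -3), (-6, -2), (-9, -1), (-12, +0); their common second difference is (-3, +1) (constant acceleration).
step 5: a=-23, b=-2 + (-15, +1) → a=-38, b=-1
step 6: a=-38, b=-1 + (-18, +2) → a=-56, b=1
step 7: a=-56, b=1 + (-21, +3) → a=-77, b=4

a=-77, b=4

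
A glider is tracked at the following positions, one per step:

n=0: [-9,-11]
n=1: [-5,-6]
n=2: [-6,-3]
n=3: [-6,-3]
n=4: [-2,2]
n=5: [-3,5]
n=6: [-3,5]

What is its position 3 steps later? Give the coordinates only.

[0,13]

The moves between consecutive positions are [+4,+5], [-1,+3], [+0,+0], [+4,+5], [-1,+3], [+0,+0]; they repeat the 3-cycle [[+4,+5], [-1,+3], [+0,+0]].
step 7: apply [+4,+5] → [1,10]
step 8: apply [-1,+3] → [0,13]
step 9: apply [+0,+0] → [0,13]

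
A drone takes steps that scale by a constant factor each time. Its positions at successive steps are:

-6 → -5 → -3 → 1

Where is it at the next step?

The jumps are +1, +2, +4 — a geometric progression with ratio 2.
step 4: 1 + 8 → 9

9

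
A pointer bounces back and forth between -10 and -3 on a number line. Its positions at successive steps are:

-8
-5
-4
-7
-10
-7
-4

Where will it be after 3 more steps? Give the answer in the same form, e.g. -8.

The value reflects between -10 and -3, moving 3 per step.
  step 7: -4 → -5
  step 8: -5 → -8
  step 9: -8 → -9

-9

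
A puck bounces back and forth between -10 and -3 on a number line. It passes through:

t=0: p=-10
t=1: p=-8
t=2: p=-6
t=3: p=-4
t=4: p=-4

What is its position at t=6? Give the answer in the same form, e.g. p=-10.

The value reflects between -10 and -3, moving 2 per step.
  step 5: -4 → -6
  step 6: -6 → -8

p=-8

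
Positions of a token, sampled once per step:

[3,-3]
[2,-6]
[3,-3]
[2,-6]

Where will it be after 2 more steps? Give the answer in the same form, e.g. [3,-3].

The jumps are [-1,-3], [+1,+3], [-1,-3] — a geometric progression with ratio -1.
step 4: [2,-6] + [+1,+3] → [3,-3]
step 5: [3,-3] + [-1,-3] → [2,-6]

[2,-6]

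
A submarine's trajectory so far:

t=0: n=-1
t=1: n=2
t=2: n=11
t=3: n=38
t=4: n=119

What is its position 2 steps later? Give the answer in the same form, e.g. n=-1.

Consecutive displacements +3, +9, +27, +81 scale by a factor of 3 each step.
step 5: 119 + 243 → n=362
step 6: 362 + 729 → n=1091

n=1091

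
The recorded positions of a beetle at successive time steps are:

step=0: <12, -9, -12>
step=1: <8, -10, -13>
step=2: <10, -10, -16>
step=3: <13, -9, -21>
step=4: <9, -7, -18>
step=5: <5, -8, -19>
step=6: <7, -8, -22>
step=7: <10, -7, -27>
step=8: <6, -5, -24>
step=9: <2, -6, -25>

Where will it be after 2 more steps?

<7, -5, -33>

The moves between consecutive positions are <-4, -1, -1>, <+2, +0, -3>, <+3, +1, -5>, <-4, +2, +3>, <-4, -1, -1>, <+2, +0, -3>, <+3, +1, -5>, <-4, +2, +3>, <-4, -1, -1>; they repeat the 4-cycle [<-4, -1, -1>, <+2, +0, -3>, <+3, +1, -5>, <-4, +2, +3>].
step 10: apply <+2, +0, -3> → <4, -6, -28>
step 11: apply <+3, +1, -5> → <7, -5, -33>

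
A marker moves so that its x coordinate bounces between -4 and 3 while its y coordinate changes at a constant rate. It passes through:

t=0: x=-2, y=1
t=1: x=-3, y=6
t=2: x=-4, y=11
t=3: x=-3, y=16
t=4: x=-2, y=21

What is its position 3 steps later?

x=1, y=36

The x coordinate reflects between -4 and 3, moving 1 per step.
  step 5: -2 → -1
  step 6: -1 → 0
  step 7: 0 → 1
The y coordinate changes by +5 each step: at step 7 it is 36.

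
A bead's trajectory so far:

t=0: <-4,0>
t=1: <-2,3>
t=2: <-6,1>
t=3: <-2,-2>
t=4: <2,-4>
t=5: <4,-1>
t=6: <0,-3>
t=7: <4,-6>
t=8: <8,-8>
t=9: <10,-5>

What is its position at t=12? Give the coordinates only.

<14,-12>

The moves between consecutive positions are <+2,+3>, <-4,-2>, <+4,-3>, <+4,-2>, <+2,+3>, <-4,-2>, <+4,-3>, <+4,-2>, <+2,+3>; they repeat the 4-cycle [<+2,+3>, <-4,-2>, <+4,-3>, <+4,-2>].
step 10: apply <-4,-2> → <6,-7>
step 11: apply <+4,-3> → <10,-10>
step 12: apply <+4,-2> → <14,-12>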